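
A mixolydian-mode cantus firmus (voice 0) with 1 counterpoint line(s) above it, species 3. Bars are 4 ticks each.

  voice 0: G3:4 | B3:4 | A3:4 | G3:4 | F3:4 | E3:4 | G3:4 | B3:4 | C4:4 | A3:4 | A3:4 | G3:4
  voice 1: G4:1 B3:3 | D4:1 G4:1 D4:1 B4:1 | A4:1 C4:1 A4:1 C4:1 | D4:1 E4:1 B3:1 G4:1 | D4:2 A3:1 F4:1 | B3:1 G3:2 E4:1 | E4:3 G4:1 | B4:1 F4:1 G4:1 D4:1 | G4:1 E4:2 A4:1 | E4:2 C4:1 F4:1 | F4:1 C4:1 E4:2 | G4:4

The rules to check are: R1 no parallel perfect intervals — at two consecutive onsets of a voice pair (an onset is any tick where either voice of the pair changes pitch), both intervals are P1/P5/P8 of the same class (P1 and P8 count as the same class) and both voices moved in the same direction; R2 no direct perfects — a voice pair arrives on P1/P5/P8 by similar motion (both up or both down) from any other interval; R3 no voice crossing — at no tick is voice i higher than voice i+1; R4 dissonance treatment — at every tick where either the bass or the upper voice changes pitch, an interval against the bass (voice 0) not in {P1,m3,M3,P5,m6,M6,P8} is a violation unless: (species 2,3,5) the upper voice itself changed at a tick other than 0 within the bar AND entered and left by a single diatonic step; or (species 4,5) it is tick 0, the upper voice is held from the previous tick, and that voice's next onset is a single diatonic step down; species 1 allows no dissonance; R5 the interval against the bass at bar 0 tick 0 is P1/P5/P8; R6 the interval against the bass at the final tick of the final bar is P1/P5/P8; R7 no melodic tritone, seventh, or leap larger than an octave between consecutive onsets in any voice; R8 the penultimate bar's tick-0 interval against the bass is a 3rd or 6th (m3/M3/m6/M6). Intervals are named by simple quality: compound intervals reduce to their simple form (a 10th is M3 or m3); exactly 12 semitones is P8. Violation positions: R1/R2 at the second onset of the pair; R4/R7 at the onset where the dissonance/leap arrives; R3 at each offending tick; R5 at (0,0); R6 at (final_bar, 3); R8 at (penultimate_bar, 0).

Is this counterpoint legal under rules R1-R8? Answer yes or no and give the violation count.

bar 0: v0=G3 v1=G4 (P8)
bar 1: v0=B3 v1=D4 (m3)
bar 2: v0=A3 v1=A4 (P8)
bar 3: v0=G3 v1=D4 (P5)
bar 4: v0=F3 v1=D4 (M6)
bar 5: v0=E3 v1=B3 (P5)
bar 6: v0=G3 v1=E4 (M6)
bar 7: v0=B3 v1=B4 (P8)
bar 8: v0=C4 v1=G4 (P5)
bar 9: v0=A3 v1=E4 (P5)
bar 10: v0=A3 v1=F4 (m6)
bar 11: v0=G3 v1=G4 (P8)
  R1 @ bar2.0: B3/B4 P8 -> A3/A4 P8 similar
  R2 @ bar5.0: F3/F4 P8 -> E3/B3 P5 similar
  R7 @ bar5.0: F4->B3 leap 6st
  R1 @ bar7.0: G3/G4 P8 -> B3/B4 P8 similar
  R4 @ bar7.1: B3/F4 TT untreated
  R7 @ bar7.1: B4->F4 leap 6st
  R2 @ bar8.0: B3/D4 m3 -> C4/G4 P5 similar
  R2 @ bar9.0: C4/A4 M6 -> A3/E4 P5 similar

No (8 violations)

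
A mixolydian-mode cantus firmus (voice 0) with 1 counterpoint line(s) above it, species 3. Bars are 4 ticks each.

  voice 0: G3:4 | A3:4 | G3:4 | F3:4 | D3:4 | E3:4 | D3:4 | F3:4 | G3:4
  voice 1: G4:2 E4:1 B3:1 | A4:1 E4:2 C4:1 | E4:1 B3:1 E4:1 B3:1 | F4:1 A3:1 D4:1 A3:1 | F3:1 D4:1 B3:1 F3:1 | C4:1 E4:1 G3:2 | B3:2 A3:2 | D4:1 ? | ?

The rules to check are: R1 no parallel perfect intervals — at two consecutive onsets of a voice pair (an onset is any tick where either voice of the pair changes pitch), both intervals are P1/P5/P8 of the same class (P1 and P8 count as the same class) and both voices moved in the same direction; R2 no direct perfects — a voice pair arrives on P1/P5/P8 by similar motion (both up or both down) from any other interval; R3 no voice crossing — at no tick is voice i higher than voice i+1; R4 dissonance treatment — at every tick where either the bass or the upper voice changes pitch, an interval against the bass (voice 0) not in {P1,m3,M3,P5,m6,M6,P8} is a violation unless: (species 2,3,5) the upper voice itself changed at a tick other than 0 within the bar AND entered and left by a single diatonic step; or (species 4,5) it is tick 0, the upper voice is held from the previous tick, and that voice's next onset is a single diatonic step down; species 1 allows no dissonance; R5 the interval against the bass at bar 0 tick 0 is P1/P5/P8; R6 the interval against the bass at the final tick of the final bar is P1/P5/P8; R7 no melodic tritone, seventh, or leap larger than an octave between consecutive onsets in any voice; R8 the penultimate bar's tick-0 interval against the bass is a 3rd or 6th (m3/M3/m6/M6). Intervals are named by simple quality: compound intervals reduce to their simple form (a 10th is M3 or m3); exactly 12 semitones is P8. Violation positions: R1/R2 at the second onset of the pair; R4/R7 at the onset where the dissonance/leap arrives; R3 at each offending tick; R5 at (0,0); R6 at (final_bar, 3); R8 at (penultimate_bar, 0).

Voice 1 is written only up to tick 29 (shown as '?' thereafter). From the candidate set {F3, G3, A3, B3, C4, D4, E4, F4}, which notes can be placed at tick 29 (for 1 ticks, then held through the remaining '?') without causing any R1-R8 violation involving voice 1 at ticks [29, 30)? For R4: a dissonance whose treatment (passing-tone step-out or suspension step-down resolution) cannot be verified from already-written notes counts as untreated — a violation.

{A3, C4, D4, F3, F4}

F3: legal
G3: violates R4
A3: legal
B3: violates R4
C4: legal
D4: legal
E4: violates R4
F4: legal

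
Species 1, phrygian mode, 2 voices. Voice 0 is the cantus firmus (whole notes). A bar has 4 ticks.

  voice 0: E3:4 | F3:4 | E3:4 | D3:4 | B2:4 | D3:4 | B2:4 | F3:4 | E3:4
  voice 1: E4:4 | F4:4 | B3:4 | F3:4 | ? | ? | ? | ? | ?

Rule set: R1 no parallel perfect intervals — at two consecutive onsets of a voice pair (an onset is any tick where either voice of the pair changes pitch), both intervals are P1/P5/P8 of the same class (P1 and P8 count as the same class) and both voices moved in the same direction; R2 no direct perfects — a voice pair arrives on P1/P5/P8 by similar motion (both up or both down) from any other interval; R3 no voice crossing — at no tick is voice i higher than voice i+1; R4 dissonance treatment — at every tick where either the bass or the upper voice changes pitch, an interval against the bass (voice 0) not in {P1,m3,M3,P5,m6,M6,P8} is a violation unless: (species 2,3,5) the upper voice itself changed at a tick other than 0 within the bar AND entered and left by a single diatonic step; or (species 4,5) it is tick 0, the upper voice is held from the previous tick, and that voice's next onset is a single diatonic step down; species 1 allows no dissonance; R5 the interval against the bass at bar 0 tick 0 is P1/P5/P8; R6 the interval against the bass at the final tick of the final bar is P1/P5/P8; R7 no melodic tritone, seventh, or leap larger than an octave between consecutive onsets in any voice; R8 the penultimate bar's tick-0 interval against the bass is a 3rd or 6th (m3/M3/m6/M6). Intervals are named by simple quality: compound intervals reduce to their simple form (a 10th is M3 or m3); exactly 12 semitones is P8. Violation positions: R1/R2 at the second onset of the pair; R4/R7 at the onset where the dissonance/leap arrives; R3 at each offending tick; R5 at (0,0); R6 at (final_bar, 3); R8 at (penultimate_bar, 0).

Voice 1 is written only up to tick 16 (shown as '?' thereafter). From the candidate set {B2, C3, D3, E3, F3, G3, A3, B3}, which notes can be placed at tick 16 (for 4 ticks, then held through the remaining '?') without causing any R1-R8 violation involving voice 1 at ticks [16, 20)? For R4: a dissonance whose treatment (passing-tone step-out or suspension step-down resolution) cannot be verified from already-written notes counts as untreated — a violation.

B2: violates R2,R7
C3: violates R4
D3: legal
E3: violates R4
F3: violates R4
G3: legal
A3: violates R4
B3: violates R7

{D3, G3}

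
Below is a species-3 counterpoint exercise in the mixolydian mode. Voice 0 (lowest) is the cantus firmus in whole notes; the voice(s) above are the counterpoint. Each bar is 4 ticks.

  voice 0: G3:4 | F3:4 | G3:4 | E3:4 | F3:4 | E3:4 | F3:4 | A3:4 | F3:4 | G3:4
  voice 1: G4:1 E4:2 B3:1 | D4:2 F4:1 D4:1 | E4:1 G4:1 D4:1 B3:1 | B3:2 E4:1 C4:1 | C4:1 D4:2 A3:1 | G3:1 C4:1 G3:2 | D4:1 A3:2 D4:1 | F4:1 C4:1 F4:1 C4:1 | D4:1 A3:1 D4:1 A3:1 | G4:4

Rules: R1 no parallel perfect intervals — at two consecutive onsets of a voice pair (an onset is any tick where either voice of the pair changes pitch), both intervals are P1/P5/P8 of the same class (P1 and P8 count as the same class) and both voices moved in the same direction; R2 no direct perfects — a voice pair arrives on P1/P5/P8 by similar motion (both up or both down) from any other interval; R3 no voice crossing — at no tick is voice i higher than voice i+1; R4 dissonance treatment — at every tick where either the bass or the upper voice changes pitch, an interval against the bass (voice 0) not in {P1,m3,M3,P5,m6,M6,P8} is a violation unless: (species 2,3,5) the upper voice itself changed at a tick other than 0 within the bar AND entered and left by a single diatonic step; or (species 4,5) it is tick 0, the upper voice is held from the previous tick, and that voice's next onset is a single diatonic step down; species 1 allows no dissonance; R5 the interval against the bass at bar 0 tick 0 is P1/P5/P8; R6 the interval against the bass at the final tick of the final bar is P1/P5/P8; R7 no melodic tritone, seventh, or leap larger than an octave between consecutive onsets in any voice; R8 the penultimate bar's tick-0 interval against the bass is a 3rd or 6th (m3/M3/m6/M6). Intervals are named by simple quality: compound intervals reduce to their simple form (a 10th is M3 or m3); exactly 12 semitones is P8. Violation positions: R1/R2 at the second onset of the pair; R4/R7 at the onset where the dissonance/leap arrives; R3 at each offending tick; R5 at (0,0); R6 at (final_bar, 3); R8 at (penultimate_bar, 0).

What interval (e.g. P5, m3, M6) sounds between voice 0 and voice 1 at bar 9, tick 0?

voice 0=G3 voice 1=G4 -> P8

P8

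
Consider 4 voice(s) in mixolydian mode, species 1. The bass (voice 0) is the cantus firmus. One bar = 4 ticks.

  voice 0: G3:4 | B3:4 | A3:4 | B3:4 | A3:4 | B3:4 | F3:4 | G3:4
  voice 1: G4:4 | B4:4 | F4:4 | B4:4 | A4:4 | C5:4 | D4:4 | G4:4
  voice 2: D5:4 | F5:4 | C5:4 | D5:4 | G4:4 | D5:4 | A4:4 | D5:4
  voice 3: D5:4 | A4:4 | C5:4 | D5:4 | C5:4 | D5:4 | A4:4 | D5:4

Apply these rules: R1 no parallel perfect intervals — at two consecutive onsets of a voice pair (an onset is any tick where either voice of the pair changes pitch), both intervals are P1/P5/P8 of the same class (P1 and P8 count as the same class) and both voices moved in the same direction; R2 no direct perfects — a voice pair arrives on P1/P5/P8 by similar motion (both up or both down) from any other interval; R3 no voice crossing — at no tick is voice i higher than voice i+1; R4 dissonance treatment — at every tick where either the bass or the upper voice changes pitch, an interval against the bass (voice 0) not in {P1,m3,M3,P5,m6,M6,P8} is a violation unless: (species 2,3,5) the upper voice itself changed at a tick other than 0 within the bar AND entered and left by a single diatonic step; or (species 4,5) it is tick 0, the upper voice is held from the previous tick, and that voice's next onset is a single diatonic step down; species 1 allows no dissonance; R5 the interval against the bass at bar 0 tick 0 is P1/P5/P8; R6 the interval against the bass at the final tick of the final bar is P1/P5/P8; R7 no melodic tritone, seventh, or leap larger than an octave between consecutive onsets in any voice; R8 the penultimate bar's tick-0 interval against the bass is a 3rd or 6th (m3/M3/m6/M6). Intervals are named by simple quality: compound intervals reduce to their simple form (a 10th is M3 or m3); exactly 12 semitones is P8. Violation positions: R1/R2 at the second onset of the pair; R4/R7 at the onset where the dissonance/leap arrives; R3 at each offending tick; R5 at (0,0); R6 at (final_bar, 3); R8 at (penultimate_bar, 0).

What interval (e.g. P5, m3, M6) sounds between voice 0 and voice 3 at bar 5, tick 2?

voice 0=B3 voice 3=D5 -> m3

m3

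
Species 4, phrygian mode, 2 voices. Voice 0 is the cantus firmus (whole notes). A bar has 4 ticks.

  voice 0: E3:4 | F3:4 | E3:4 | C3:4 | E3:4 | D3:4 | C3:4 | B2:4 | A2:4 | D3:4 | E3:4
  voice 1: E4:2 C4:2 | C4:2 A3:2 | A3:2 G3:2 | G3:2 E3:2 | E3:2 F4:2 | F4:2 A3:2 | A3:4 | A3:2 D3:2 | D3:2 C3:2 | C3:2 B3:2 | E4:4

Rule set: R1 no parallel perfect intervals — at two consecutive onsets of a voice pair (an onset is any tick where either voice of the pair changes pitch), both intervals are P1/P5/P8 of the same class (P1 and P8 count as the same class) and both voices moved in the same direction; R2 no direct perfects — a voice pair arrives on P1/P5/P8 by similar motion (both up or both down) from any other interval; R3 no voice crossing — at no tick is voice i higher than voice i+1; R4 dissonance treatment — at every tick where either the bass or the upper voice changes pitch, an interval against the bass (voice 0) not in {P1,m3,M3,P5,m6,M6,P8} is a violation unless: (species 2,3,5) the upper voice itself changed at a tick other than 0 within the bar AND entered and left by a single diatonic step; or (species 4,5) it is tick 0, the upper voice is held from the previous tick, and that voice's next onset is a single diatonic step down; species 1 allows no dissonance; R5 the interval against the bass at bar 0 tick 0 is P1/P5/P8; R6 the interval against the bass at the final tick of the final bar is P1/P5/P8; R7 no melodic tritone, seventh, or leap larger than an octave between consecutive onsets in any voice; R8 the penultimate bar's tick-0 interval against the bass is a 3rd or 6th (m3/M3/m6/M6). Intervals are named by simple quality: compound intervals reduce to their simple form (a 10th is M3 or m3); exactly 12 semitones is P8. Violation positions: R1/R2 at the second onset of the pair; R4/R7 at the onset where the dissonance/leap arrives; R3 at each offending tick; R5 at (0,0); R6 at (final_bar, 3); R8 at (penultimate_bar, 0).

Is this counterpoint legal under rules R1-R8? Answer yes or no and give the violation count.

No (9 violations)

bar 0: v0=E3 v1=E4 (P8)
bar 1: v0=F3 v1=C4 (P5)
bar 2: v0=E3 v1=A3 (P4)
bar 3: v0=C3 v1=G3 (P5)
bar 4: v0=E3 v1=E3 (P1)
bar 5: v0=D3 v1=F4 (m3)
bar 6: v0=C3 v1=A3 (M6)
bar 7: v0=B2 v1=A3 (m7)
bar 8: v0=A2 v1=D3 (P4)
bar 9: v0=D3 v1=C3 (M2)
bar 10: v0=E3 v1=E4 (P8)
  R4 @ bar4.2: E3/F4 m2 untreated
  R7 @ bar4.2: E3->F4 leap 13st
  R4 @ bar7.0: B2/A3 m7 untreated
  R3 @ bar9.0: D3 above C3
  R4 @ bar9.0: D3/C3 M2 untreated
  R8 @ bar9.0: penult M2 not 3rd/6th
  R3 @ bar9.1: D3 above C3
  R7 @ bar9.2: C3->B3 leap 11st
  R2 @ bar10.0: D3/B3 M6 -> E3/E4 P8 similar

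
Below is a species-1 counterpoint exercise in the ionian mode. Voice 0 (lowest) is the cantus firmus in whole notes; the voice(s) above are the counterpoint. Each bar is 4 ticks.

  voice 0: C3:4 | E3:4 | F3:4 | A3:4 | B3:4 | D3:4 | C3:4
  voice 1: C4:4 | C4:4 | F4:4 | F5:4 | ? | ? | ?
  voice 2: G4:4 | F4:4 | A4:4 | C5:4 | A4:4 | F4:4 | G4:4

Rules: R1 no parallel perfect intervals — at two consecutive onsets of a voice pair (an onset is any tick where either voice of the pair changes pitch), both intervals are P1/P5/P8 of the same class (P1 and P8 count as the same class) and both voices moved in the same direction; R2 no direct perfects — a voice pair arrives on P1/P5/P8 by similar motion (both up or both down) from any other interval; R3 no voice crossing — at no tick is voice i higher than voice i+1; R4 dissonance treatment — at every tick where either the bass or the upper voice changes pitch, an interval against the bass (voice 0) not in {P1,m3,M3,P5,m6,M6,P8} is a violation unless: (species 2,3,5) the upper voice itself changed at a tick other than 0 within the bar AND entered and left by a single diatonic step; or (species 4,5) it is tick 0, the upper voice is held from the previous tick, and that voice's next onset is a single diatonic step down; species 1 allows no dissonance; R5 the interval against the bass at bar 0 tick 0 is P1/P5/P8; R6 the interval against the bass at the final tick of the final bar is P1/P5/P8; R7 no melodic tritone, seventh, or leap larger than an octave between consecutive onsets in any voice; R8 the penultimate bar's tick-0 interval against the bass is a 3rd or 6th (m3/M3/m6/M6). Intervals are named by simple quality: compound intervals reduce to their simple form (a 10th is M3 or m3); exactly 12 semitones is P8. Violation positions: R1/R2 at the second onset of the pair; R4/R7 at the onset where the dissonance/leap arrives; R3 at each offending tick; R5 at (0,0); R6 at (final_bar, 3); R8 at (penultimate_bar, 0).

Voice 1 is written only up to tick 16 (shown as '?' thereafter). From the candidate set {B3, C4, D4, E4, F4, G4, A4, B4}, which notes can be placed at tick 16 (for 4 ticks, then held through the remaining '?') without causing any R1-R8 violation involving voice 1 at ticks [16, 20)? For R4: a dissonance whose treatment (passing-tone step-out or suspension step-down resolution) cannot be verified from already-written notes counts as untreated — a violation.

B3: violates R7
C4: violates R4,R7
D4: violates R2,R7
E4: violates R4,R7
F4: violates R4
G4: violates R7
A4: violates R2,R4
B4: violates R3,R7

{}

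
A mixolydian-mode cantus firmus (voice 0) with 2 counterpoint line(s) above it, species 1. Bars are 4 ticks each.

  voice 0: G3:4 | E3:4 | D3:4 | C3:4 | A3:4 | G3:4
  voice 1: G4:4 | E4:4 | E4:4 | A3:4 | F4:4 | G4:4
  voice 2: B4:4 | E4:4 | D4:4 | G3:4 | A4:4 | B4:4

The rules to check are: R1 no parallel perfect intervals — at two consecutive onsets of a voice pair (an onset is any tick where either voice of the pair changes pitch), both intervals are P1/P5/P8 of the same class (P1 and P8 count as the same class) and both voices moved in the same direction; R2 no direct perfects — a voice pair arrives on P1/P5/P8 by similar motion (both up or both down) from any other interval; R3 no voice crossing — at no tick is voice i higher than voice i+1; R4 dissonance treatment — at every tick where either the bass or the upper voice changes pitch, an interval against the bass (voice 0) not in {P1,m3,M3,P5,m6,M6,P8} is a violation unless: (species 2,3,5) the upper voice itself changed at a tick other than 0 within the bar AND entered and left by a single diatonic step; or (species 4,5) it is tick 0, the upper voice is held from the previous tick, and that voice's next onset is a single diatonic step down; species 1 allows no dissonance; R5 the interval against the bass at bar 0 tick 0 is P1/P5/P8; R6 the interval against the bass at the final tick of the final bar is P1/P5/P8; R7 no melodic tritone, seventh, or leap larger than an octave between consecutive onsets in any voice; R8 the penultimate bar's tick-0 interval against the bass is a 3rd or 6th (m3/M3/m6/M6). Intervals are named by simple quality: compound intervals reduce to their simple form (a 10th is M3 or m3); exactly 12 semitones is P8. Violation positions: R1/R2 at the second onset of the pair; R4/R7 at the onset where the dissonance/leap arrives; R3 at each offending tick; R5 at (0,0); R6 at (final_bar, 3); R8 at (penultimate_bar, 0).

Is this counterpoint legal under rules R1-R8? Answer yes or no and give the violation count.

No (19 violations)

bar 0: v0=G3 v1=G4 v2=B4 (M3)
bar 1: v0=E3 v1=E4 v2=E4 (P8)
bar 2: v0=D3 v1=E4 v2=D4 (P8)
bar 3: v0=C3 v1=A3 v2=G3 (P5)
bar 4: v0=A3 v1=F4 v2=A4 (P8)
bar 5: v0=G3 v1=G4 v2=B4 (M3)
  R5 @ bar0.0: opens on M3
  R1 @ bar1.0: G3/G4 P8 -> E3/E4 P8 similar
  R2 @ bar1.0: G3/B4 M3 -> E3/E4 P8 similar
  R2 @ bar1.0: G4/B4 M3 -> E4/E4 P1 similar
  R1 @ bar2.0: E3/E4 P8 -> D3/D4 P8 similar
  R3 @ bar2.0: E4 above D4
  R4 @ bar2.0: D3/E4 M2 untreated
  R3 @ bar2.1: E4 above D4
  R3 @ bar2.2: E4 above D4
  R3 @ bar2.3: E4 above D4
  R2 @ bar3.0: D3/D4 P8 -> C3/G3 P5 similar
  R3 @ bar3.0: A3 above G3
  R3 @ bar3.1: A3 above G3
  R3 @ bar3.2: A3 above G3
  R3 @ bar3.3: A3 above G3
  R2 @ bar4.0: C3/G3 P5 -> A3/A4 P8 similar
  R7 @ bar4.0: G3->A4 leap 14st
  R8 @ bar4.0: penult P8 not 3rd/6th
  R6 @ bar5.3: closes on M3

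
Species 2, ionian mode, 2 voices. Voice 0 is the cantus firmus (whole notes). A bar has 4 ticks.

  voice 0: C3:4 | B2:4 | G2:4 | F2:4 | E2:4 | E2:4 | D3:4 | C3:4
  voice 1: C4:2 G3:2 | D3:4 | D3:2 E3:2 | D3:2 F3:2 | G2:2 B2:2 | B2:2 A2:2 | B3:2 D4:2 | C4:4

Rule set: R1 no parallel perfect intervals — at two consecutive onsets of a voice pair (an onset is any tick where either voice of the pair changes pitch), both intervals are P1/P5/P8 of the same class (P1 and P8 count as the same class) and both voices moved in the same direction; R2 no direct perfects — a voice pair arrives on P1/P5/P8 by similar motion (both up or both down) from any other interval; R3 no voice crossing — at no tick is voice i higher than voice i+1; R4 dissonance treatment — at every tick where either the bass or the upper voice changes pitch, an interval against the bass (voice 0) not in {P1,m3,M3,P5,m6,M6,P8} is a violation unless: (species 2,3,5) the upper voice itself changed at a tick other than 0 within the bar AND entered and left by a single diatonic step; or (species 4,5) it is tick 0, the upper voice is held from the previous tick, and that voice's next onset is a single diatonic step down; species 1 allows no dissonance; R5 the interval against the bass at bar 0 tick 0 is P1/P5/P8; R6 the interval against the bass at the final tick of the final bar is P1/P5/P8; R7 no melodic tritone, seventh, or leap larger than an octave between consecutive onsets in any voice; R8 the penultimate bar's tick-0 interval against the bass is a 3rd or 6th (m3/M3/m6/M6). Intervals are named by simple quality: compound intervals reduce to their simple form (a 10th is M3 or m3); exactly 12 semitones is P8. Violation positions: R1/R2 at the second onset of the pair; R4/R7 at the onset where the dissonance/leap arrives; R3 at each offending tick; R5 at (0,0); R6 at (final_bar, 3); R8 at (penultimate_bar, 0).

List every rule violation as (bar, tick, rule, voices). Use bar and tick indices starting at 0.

(4, 0, R7, (1,))
(5, 2, R4, (0, 1))
(6, 0, R7, (0,))
(6, 0, R7, (1,))
(7, 0, R1, (0, 1))

bar 0: v0=C3 v1=C4 downbeat P8
bar 1: v0=B2 v1=D3 downbeat m3
bar 2: v0=G2 v1=D3 downbeat P5
bar 3: v0=F2 v1=D3 downbeat M6
bar 4: v0=E2 v1=G2 downbeat m3
bar 5: v0=E2 v1=B2 downbeat P5
bar 6: v0=D3 v1=B3 downbeat M6
bar 7: v0=C3 v1=C4 downbeat P8
  -> R7 @ bar 4 tick 0 v(1,): F3->G2 leap 10st
  -> R4 @ bar 5 tick 2 v(0, 1): E2/A2 P4 untreated
  -> R7 @ bar 6 tick 0 v(0,): E2->D3 leap 10st
  -> R7 @ bar 6 tick 0 v(1,): A2->B3 leap 14st
  -> R1 @ bar 7 tick 0 v(0, 1): D3/D4 P8 -> C3/C4 P8 similar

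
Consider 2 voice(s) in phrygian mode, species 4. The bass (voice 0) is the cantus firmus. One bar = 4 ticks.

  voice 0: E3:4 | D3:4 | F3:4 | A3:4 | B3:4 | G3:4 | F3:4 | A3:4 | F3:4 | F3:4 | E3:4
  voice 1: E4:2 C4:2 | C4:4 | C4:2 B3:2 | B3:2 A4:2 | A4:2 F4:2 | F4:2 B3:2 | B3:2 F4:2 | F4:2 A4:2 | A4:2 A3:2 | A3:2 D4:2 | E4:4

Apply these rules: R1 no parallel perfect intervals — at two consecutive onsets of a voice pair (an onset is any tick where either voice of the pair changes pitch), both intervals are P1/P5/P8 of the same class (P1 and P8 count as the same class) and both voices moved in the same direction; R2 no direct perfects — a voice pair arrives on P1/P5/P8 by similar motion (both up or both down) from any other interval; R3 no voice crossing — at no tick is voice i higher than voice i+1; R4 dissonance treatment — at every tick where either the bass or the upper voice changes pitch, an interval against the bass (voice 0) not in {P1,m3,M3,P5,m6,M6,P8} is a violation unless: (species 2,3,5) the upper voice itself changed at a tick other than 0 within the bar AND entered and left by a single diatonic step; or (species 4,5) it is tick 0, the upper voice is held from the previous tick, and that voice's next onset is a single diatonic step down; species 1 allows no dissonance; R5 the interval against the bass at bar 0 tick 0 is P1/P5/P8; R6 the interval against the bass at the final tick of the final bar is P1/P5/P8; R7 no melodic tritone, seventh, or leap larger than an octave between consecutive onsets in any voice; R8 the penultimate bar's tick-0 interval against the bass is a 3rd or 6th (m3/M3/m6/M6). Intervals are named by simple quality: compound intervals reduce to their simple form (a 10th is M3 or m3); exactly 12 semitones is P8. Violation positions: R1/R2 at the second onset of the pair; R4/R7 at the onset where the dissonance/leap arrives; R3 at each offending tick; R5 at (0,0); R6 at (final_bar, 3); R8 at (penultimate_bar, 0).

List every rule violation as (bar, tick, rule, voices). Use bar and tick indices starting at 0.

(2, 2, R4, (0, 1))
(3, 0, R4, (0, 1))
(3, 2, R7, (1,))
(4, 0, R4, (0, 1))
(4, 2, R4, (0, 1))
(5, 0, R4, (0, 1))
(5, 2, R7, (1,))
(6, 0, R4, (0, 1))
(6, 2, R7, (1,))

bar 0: v0=E3 v1=E4 downbeat P8
bar 1: v0=D3 v1=C4 downbeat m7
bar 2: v0=F3 v1=C4 downbeat P5
bar 3: v0=A3 v1=B3 downbeat M2
bar 4: v0=B3 v1=A4 downbeat m7
bar 5: v0=G3 v1=F4 downbeat m7
bar 6: v0=F3 v1=B3 downbeat TT
bar 7: v0=A3 v1=F4 downbeat m6
bar 8: v0=F3 v1=A4 downbeat M3
bar 9: v0=F3 v1=A3 downbeat M3
bar 10: v0=E3 v1=E4 downbeat P8
  -> R4 @ bar 2 tick 2 v(0, 1): F3/B3 TT untreated
  -> R4 @ bar 3 tick 0 v(0, 1): A3/B3 M2 untreated
  -> R7 @ bar 3 tick 2 v(1,): B3->A4 leap 10st
  -> R4 @ bar 4 tick 0 v(0, 1): B3/A4 m7 untreated
  -> R4 @ bar 4 tick 2 v(0, 1): B3/F4 TT untreated
  -> R4 @ bar 5 tick 0 v(0, 1): G3/F4 m7 untreated
  -> R7 @ bar 5 tick 2 v(1,): F4->B3 leap 6st
  -> R4 @ bar 6 tick 0 v(0, 1): F3/B3 TT untreated
  -> R7 @ bar 6 tick 2 v(1,): B3->F4 leap 6st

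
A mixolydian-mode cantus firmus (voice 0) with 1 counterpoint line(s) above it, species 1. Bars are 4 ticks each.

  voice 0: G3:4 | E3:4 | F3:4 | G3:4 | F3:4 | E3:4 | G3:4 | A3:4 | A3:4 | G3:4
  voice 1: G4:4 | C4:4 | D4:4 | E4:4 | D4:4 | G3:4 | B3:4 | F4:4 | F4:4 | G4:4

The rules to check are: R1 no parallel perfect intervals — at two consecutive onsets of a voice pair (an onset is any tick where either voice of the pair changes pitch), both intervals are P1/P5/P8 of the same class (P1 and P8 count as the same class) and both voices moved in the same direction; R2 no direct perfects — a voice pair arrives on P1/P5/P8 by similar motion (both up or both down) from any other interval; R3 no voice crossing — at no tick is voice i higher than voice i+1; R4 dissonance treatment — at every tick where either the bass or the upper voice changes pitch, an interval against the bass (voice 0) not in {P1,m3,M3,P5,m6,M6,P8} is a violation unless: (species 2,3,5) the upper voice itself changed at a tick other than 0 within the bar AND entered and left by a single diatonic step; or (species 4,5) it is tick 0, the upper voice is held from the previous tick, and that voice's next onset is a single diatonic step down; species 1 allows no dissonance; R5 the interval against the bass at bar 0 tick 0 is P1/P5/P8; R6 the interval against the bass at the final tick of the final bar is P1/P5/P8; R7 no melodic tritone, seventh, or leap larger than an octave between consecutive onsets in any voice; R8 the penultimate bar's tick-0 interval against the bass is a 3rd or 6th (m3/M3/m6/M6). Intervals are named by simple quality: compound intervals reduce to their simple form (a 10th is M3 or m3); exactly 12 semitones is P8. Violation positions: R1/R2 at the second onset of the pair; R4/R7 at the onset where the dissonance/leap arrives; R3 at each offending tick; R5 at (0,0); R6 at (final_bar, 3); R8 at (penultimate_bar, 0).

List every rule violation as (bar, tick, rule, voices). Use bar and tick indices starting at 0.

(7, 0, R7, (1,))

bar 0: v0=G3 v1=G4 downbeat P8
bar 1: v0=E3 v1=C4 downbeat m6
bar 2: v0=F3 v1=D4 downbeat M6
bar 3: v0=G3 v1=E4 downbeat M6
bar 4: v0=F3 v1=D4 downbeat M6
bar 5: v0=E3 v1=G3 downbeat m3
bar 6: v0=G3 v1=B3 downbeat M3
bar 7: v0=A3 v1=F4 downbeat m6
bar 8: v0=A3 v1=F4 downbeat m6
bar 9: v0=G3 v1=G4 downbeat P8
  -> R7 @ bar 7 tick 0 v(1,): B3->F4 leap 6st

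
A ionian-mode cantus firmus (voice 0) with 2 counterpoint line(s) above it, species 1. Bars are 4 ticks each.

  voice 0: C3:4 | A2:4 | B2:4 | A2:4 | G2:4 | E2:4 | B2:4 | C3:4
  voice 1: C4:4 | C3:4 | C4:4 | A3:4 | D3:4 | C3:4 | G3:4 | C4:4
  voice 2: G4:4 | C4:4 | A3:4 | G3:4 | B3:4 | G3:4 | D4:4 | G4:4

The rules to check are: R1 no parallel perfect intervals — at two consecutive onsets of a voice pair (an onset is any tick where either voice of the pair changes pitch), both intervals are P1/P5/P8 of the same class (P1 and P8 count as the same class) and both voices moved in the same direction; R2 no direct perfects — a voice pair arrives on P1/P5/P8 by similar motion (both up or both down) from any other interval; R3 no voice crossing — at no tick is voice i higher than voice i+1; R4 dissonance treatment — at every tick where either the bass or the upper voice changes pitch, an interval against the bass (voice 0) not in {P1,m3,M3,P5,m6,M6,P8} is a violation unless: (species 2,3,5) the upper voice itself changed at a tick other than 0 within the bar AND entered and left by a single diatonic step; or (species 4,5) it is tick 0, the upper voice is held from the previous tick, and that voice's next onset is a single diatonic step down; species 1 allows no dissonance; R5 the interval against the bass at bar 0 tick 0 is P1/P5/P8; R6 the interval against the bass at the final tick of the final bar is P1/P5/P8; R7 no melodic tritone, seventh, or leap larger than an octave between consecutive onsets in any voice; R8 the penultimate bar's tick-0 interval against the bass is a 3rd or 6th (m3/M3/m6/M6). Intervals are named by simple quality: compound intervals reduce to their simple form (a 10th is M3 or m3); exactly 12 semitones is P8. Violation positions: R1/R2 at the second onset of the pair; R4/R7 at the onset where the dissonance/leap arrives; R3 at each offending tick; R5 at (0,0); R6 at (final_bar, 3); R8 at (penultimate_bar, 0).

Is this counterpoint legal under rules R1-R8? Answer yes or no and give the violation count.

No (19 violations)

bar 0: v0=C3 v1=C4 v2=G4 (P5)
bar 1: v0=A2 v1=C3 v2=C4 (m3)
bar 2: v0=B2 v1=C4 v2=A3 (m7)
bar 3: v0=A2 v1=A3 v2=G3 (m7)
bar 4: v0=G2 v1=D3 v2=B3 (M3)
bar 5: v0=E2 v1=C3 v2=G3 (m3)
bar 6: v0=B2 v1=G3 v2=D4 (m3)
bar 7: v0=C3 v1=C4 v2=G4 (P5)
  R2 @ bar1.0: C4/G4 P5 -> C3/C4 P8 similar
  R3 @ bar2.0: C4 above A3
  R4 @ bar2.0: B2/C4 m2 untreated
  R4 @ bar2.0: B2/A3 m7 untreated
  R3 @ bar2.1: C4 above A3
  R3 @ bar2.2: C4 above A3
  R3 @ bar2.3: C4 above A3
  R2 @ bar3.0: B2/C4 m2 -> A2/A3 P8 similar
  R3 @ bar3.0: A3 above G3
  R4 @ bar3.0: A2/G3 m7 untreated
  R3 @ bar3.1: A3 above G3
  R3 @ bar3.2: A3 above G3
  R3 @ bar3.3: A3 above G3
  R2 @ bar4.0: A2/A3 P8 -> G2/D3 P5 similar
  R2 @ bar5.0: D3/B3 M6 -> C3/G3 P5 similar
  R1 @ bar6.0: C3/G3 P5 -> G3/D4 P5 similar
  R1 @ bar7.0: G3/D4 P5 -> C4/G4 P5 similar
  R2 @ bar7.0: B2/G3 m6 -> C3/C4 P8 similar
  R2 @ bar7.0: B2/D4 m3 -> C3/G4 P5 similar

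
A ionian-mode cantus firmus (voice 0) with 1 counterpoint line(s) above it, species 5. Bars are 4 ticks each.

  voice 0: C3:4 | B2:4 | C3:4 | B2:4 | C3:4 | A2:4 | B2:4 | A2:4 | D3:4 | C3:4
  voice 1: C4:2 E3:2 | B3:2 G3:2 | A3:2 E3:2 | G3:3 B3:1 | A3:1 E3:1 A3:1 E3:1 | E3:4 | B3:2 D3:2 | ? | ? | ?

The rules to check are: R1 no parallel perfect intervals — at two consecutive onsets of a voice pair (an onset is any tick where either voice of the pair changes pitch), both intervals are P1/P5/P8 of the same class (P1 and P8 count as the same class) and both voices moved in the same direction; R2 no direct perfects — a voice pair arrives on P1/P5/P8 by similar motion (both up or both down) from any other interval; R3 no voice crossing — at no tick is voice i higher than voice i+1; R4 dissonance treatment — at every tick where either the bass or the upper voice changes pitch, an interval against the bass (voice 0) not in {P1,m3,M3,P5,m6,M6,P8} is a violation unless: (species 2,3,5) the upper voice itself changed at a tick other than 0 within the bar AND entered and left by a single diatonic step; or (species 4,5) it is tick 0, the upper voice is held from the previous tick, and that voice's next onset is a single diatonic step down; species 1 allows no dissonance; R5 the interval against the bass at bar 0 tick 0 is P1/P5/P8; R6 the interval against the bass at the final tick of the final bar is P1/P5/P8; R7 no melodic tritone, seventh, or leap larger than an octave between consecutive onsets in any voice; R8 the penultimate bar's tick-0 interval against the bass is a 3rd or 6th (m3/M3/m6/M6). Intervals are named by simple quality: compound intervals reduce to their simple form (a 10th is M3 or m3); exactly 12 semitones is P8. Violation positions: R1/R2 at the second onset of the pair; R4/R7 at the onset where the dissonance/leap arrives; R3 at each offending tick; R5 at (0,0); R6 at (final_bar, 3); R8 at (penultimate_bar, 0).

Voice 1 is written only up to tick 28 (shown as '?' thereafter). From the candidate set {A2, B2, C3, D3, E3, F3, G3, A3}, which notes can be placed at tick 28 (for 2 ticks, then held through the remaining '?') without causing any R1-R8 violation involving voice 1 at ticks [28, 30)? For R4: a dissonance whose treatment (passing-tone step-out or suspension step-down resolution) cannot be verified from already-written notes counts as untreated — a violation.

{A3, C3, E3, F3}

A2: violates R2
B2: violates R4
C3: legal
D3: violates R4
E3: legal
F3: legal
G3: violates R4
A3: legal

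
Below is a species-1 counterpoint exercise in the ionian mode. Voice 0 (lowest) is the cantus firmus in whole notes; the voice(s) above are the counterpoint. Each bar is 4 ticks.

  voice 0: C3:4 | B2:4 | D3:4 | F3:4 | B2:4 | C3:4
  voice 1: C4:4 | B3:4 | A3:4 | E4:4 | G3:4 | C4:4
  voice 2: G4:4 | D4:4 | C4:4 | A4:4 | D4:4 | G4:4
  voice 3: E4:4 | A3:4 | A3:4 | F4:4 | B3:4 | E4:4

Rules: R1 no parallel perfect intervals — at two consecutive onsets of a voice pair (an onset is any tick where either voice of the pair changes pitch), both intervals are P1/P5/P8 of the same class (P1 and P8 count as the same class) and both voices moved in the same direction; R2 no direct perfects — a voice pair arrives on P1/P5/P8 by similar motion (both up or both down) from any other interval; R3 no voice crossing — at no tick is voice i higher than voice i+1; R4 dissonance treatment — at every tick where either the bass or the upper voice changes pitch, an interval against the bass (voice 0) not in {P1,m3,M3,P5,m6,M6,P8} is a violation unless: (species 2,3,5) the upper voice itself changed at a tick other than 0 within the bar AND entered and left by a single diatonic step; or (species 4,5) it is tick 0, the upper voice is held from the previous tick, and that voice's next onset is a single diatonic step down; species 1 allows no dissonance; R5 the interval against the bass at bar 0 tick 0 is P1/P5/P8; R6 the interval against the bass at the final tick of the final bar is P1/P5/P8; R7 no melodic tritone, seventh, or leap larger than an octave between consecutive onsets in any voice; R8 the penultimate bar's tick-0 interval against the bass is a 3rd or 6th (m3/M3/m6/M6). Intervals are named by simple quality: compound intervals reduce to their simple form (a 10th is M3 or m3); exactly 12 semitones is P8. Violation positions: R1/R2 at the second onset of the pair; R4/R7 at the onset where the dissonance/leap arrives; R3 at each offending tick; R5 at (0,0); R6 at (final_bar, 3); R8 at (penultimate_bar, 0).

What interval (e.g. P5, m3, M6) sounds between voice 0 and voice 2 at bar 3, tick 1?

M3

voice 0=F3 voice 2=A4 -> M3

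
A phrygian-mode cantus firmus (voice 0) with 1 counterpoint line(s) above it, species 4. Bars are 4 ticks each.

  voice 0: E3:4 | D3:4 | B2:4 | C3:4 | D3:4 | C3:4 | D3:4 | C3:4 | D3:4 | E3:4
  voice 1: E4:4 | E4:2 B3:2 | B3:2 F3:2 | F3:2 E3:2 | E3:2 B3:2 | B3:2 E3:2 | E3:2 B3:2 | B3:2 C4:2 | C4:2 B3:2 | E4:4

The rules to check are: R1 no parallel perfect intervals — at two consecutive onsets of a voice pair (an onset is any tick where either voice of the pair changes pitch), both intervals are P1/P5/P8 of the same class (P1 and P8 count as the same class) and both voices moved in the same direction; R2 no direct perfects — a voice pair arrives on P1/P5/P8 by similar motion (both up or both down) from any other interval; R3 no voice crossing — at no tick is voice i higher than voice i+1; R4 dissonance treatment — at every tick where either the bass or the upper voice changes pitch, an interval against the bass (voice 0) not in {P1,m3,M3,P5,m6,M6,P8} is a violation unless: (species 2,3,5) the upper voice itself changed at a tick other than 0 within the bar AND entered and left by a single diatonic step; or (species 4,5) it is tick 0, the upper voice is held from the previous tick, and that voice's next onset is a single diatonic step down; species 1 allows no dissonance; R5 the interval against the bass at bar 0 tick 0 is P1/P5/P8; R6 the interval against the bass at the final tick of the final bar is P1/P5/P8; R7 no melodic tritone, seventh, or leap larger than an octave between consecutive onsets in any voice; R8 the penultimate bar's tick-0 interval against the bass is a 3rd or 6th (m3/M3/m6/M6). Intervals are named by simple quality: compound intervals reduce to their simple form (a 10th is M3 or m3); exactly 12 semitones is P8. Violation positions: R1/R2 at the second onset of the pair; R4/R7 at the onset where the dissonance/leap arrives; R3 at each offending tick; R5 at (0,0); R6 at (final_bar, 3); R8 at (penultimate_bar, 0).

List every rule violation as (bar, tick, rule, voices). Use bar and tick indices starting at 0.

(1, 0, R4, (0, 1))
(2, 2, R4, (0, 1))
(2, 2, R7, (1,))
(4, 0, R4, (0, 1))
(5, 0, R4, (0, 1))
(6, 0, R4, (0, 1))
(7, 0, R4, (0, 1))
(8, 0, R8, (0, 1))
(9, 0, R2, (0, 1))

bar 0: v0=E3 v1=E4 downbeat P8
bar 1: v0=D3 v1=E4 downbeat M2
bar 2: v0=B2 v1=B3 downbeat P8
bar 3: v0=C3 v1=F3 downbeat P4
bar 4: v0=D3 v1=E3 downbeat M2
bar 5: v0=C3 v1=B3 downbeat M7
bar 6: v0=D3 v1=E3 downbeat M2
bar 7: v0=C3 v1=B3 downbeat M7
bar 8: v0=D3 v1=C4 downbeat m7
bar 9: v0=E3 v1=E4 downbeat P8
  -> R4 @ bar 1 tick 0 v(0, 1): D3/E4 M2 untreated
  -> R4 @ bar 2 tick 2 v(0, 1): B2/F3 TT untreated
  -> R7 @ bar 2 tick 2 v(1,): B3->F3 leap 6st
  -> R4 @ bar 4 tick 0 v(0, 1): D3/E3 M2 untreated
  -> R4 @ bar 5 tick 0 v(0, 1): C3/B3 M7 untreated
  -> R4 @ bar 6 tick 0 v(0, 1): D3/E3 M2 untreated
  -> R4 @ bar 7 tick 0 v(0, 1): C3/B3 M7 untreated
  -> R8 @ bar 8 tick 0 v(0, 1): penult m7 not 3rd/6th
  -> R2 @ bar 9 tick 0 v(0, 1): D3/B3 M6 -> E3/E4 P8 similar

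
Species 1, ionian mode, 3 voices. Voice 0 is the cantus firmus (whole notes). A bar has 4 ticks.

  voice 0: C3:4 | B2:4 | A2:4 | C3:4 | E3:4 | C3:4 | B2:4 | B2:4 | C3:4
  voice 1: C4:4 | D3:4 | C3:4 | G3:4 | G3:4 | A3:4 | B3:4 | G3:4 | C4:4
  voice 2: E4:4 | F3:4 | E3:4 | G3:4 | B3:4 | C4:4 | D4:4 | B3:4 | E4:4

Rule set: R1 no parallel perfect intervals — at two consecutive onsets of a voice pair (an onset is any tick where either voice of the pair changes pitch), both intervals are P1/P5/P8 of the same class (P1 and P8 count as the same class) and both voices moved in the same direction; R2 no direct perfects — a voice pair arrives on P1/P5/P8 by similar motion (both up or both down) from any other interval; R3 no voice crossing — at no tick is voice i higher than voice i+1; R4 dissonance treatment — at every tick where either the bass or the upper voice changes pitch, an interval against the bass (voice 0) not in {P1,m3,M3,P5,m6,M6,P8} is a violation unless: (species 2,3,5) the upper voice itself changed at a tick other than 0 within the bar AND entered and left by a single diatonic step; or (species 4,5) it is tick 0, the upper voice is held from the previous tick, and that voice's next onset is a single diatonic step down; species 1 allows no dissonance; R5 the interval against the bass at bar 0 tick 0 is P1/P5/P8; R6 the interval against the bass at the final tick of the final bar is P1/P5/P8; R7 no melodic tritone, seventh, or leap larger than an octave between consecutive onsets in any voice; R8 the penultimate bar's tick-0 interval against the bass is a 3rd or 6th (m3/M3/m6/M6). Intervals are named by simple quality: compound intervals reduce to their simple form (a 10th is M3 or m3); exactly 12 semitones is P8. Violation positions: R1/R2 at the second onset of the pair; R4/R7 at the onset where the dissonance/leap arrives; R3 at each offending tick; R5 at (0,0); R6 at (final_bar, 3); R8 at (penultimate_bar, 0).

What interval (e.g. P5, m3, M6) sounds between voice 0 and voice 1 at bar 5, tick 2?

M6

voice 0=C3 voice 1=A3 -> M6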